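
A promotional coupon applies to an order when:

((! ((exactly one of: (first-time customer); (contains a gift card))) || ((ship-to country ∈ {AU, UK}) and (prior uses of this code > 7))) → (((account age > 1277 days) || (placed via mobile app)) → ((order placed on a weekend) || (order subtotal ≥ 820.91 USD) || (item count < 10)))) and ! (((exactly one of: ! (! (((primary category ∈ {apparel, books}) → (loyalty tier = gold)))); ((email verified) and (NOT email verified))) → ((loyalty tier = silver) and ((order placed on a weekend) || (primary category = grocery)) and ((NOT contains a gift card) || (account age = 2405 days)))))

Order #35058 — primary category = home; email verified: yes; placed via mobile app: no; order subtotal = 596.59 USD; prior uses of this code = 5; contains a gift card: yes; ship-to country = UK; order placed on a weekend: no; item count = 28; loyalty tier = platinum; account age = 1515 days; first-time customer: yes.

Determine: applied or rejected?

Atomic conditions:
  first-time customer: yes → true
  contains a gift card: yes → true
  ship-to country ∈ {AU, UK}: UK is in the set → true
  prior uses of this code > 7: 5 > 7 is false
  account age > 1277 days: 1515 > 1277 is true
  placed via mobile app: no → false
  order placed on a weekend: no → false
  order subtotal ≥ 820.91 USD: 596.59 ≥ 820.91 is false
  item count < 10: 28 < 10 is false
  primary category ∈ {apparel, books}: home is not in the set → false
  loyalty tier = gold: platinum == gold is false
  email verified: yes → true
  NOT email verified: yes → false
  loyalty tier = silver: platinum == silver is false
  primary category = grocery: home == grocery is false
  NOT contains a gift card: yes → false
  account age = 2405 days: 1515 == 2405 is false
Combine:
[1.1.1.1] exactly-one(true, true) = false
[1.1.1] NOT false = true
[1.1.2] true AND false = false
[1.1] true OR false = true
[1.2.1] true OR false = true
[1.2.2] false OR false OR false = false
[1.2] true → false = false
[1] true → false = false
[2.1.1.1.1.1] false → false (antecedent false ⇒ implication holds) = true
[2.1.1.1.1] NOT true = false
[2.1.1.1] NOT false = true
[2.1.1.2] true AND false = false
[2.1.1] exactly-one(true, false) = true
[2.1.2.2] false OR false = false
[2.1.2.3] false OR false = false
[2.1.2] false AND false AND false = false
[2.1] true → false = false
[2] NOT false = true
[root] false AND true = false
Overall: false → rejected

Rejected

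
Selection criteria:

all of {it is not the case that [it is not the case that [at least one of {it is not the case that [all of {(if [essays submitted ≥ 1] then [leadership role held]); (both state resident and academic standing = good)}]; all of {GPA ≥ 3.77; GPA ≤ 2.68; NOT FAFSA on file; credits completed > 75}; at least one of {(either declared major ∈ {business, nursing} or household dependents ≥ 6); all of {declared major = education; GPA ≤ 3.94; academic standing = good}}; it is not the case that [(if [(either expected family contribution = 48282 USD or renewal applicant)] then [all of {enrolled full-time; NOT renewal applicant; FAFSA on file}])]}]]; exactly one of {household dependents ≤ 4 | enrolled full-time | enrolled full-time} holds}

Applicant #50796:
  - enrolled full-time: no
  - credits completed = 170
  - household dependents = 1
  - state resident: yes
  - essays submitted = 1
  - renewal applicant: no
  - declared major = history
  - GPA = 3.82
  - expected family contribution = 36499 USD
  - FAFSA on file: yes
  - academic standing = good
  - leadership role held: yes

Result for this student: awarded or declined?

Atomic conditions:
  essays submitted ≥ 1: 1 ≥ 1 is true
  leadership role held: yes → true
  state resident: yes → true
  academic standing = good: good == good is true
  GPA ≥ 3.77: 3.82 ≥ 3.77 is true
  GPA ≤ 2.68: 3.82 ≤ 2.68 is false
  NOT FAFSA on file: yes → false
  credits completed > 75: 170 > 75 is true
  declared major ∈ {business, nursing}: history is not in the set → false
  household dependents ≥ 6: 1 ≥ 6 is false
  declared major = education: history == education is false
  GPA ≤ 3.94: 3.82 ≤ 3.94 is true
  expected family contribution = 48282 USD: 36499 == 48282 is false
  renewal applicant: no → false
  enrolled full-time: no → false
  NOT renewal applicant: no → true
  FAFSA on file: yes → true
  household dependents ≤ 4: 1 ≤ 4 is true
Combine:
[1.1.1.1.1.1] true → true = true
[1.1.1.1.1.2] true AND true = true
[1.1.1.1.1] true AND true = true
[1.1.1.1] NOT true = false
[1.1.1.2] true AND false AND false AND true = false
[1.1.1.3.1] false OR false = false
[1.1.1.3.2] false AND true AND true = false
[1.1.1.3] false OR false = false
[1.1.1.4.1.1] false OR false = false
[1.1.1.4.1.2] false AND true AND true = false
[1.1.1.4.1] false → false (antecedent false ⇒ implication holds) = true
[1.1.1.4] NOT true = false
[1.1.1] false OR false OR false OR false = false
[1.1] NOT false = true
[1] NOT true = false
[2] exactly-one(true, false, false) = true
[root] false AND true = false
Overall: false → declined

Declined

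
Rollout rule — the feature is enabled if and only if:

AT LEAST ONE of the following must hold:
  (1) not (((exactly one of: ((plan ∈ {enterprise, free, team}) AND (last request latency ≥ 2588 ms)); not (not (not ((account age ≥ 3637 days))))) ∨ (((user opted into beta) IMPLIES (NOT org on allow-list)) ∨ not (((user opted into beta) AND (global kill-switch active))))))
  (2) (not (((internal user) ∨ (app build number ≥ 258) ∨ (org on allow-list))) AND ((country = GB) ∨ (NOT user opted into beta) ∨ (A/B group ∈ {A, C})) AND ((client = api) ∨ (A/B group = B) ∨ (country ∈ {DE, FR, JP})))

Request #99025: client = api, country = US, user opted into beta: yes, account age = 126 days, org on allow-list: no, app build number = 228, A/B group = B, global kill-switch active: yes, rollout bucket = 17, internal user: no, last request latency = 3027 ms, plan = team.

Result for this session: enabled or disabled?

Atomic conditions:
  plan ∈ {enterprise, free, team}: team is in the set → true
  last request latency ≥ 2588 ms: 3027 ≥ 2588 is true
  account age ≥ 3637 days: 126 ≥ 3637 is false
  user opted into beta: yes → true
  NOT org on allow-list: no → true
  global kill-switch active: yes → true
  internal user: no → false
  app build number ≥ 258: 228 ≥ 258 is false
  org on allow-list: no → false
  country = GB: US == GB is false
  NOT user opted into beta: yes → false
  A/B group ∈ {A, C}: B is not in the set → false
  client = api: api == api is true
  A/B group = B: B == B is true
  country ∈ {DE, FR, JP}: US is not in the set → false
Combine:
[1.1.1.1] true AND true = true
[1.1.1.2.1.1] NOT false = true
[1.1.1.2.1] NOT true = false
[1.1.1.2] NOT false = true
[1.1.1] exactly-one(true, true) = false
[1.1.2.1] true → true = true
[1.1.2.2.1] true AND true = true
[1.1.2.2] NOT true = false
[1.1.2] true OR false = true
[1.1] false OR true = true
[1] NOT true = false
[2.1.1] false OR false OR false = false
[2.1] NOT false = true
[2.2] false OR false OR false = false
[2.3] true OR true OR false = true
[2] true AND false AND true = false
[root] false OR false = false
Overall: false → disabled

Disabled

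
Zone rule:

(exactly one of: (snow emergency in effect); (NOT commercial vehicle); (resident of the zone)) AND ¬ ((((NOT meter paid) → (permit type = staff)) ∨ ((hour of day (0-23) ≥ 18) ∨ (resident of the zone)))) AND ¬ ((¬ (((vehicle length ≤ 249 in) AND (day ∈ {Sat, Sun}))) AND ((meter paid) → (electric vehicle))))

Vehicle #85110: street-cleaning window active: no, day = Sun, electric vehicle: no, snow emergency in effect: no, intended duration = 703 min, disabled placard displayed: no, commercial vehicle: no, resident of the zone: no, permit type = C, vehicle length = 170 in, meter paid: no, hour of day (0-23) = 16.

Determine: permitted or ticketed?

Permitted

Atomic conditions:
  snow emergency in effect: no → false
  NOT commercial vehicle: no → true
  resident of the zone: no → false
  NOT meter paid: no → true
  permit type = staff: C == staff is false
  hour of day (0-23) ≥ 18: 16 ≥ 18 is false
  vehicle length ≤ 249 in: 170 ≤ 249 is true
  day ∈ {Sat, Sun}: Sun is in the set → true
  meter paid: no → false
  electric vehicle: no → false
Combine:
[1] exactly-one(false, true, false) = true
[2.1.1] true → false = false
[2.1.2] false OR false = false
[2.1] false OR false = false
[2] NOT false = true
[3.1.1.1] true AND true = true
[3.1.1] NOT true = false
[3.1.2] false → false (antecedent false ⇒ implication holds) = true
[3.1] false AND true = false
[3] NOT false = true
[root] true AND true AND true = true
Overall: true → permitted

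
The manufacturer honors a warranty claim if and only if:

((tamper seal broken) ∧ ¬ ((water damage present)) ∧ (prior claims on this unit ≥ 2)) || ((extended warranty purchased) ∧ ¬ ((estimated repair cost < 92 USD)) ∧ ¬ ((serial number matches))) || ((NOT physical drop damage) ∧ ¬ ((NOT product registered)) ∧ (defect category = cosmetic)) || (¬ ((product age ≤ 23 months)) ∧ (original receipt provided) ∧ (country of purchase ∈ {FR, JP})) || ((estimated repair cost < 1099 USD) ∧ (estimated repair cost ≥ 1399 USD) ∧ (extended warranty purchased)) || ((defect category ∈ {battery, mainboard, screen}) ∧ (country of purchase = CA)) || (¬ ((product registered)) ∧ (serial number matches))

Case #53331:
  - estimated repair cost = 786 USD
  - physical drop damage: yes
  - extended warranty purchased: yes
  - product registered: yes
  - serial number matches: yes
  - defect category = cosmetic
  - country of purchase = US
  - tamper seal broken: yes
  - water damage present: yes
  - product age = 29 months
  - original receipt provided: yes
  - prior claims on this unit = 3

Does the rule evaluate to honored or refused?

Atomic conditions:
  tamper seal broken: yes → true
  water damage present: yes → true
  prior claims on this unit ≥ 2: 3 ≥ 2 is true
  extended warranty purchased: yes → true
  estimated repair cost < 92 USD: 786 < 92 is false
  serial number matches: yes → true
  NOT physical drop damage: yes → false
  NOT product registered: yes → false
  defect category = cosmetic: cosmetic == cosmetic is true
  product age ≤ 23 months: 29 ≤ 23 is false
  original receipt provided: yes → true
  country of purchase ∈ {FR, JP}: US is not in the set → false
  estimated repair cost < 1099 USD: 786 < 1099 is true
  estimated repair cost ≥ 1399 USD: 786 ≥ 1399 is false
  defect category ∈ {battery, mainboard, screen}: cosmetic is not in the set → false
  country of purchase = CA: US == CA is false
  product registered: yes → true
Combine:
[1.2] NOT true = false
[1] true AND false AND true = false
[2.2] NOT false = true
[2.3] NOT true = false
[2] true AND true AND false = false
[3.2] NOT false = true
[3] false AND true AND true = false
[4.1] NOT false = true
[4] true AND true AND false = false
[5] true AND false AND true = false
[6] false AND false = false
[7.1] NOT true = false
[7] false AND true = false
[root] false OR false OR false OR false OR false OR false OR false = false
Overall: false → refused

Refused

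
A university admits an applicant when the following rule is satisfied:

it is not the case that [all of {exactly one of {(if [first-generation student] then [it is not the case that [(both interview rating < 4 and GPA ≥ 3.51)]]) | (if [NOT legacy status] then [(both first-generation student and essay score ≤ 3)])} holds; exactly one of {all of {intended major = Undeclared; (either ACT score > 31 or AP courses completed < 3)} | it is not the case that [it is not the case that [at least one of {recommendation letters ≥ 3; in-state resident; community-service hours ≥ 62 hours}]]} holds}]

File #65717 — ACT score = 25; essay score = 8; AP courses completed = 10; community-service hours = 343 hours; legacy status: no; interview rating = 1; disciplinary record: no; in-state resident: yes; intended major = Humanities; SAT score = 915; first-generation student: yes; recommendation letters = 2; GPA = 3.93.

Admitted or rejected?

Atomic conditions:
  first-generation student: yes → true
  interview rating < 4: 1 < 4 is true
  GPA ≥ 3.51: 3.93 ≥ 3.51 is true
  NOT legacy status: no → true
  essay score ≤ 3: 8 ≤ 3 is false
  intended major = Undeclared: Humanities == Undeclared is false
  ACT score > 31: 25 > 31 is false
  AP courses completed < 3: 10 < 3 is false
  recommendation letters ≥ 3: 2 ≥ 3 is false
  in-state resident: yes → true
  community-service hours ≥ 62 hours: 343 ≥ 62 is true
Combine:
[1.1.1.2.1] true AND true = true
[1.1.1.2] NOT true = false
[1.1.1] true → false = false
[1.1.2.2] true AND false = false
[1.1.2] true → false = false
[1.1] exactly-one(false, false) = false
[1.2.1.2] false OR false = false
[1.2.1] false AND false = false
[1.2.2.1.1] false OR true OR true = true
[1.2.2.1] NOT true = false
[1.2.2] NOT false = true
[1.2] exactly-one(false, true) = true
[1] false AND true = false
[root] NOT false = true
Overall: true → admitted

Admitted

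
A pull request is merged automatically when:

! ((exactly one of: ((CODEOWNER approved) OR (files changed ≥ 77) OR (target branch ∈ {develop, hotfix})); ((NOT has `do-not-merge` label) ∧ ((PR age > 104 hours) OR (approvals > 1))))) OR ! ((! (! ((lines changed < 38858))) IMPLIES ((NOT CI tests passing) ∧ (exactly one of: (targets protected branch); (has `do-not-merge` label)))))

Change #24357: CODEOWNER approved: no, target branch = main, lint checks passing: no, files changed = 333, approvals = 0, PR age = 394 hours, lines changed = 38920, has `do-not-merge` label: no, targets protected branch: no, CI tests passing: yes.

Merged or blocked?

Merged

Atomic conditions:
  CODEOWNER approved: no → false
  files changed ≥ 77: 333 ≥ 77 is true
  target branch ∈ {develop, hotfix}: main is not in the set → false
  NOT has `do-not-merge` label: no → true
  PR age > 104 hours: 394 > 104 is true
  approvals > 1: 0 > 1 is false
  lines changed < 38858: 38920 < 38858 is false
  NOT CI tests passing: yes → false
  targets protected branch: no → false
  has `do-not-merge` label: no → false
Combine:
[1.1.1] false OR true OR false = true
[1.1.2.2] true OR false = true
[1.1.2] true AND true = true
[1.1] exactly-one(true, true) = false
[1] NOT false = true
[2.1.1.1] NOT false = true
[2.1.1] NOT true = false
[2.1.2.2] exactly-one(false, false) = false
[2.1.2] false AND false = false
[2.1] false → false (antecedent false ⇒ implication holds) = true
[2] NOT true = false
[root] true OR false = true
Overall: true → merged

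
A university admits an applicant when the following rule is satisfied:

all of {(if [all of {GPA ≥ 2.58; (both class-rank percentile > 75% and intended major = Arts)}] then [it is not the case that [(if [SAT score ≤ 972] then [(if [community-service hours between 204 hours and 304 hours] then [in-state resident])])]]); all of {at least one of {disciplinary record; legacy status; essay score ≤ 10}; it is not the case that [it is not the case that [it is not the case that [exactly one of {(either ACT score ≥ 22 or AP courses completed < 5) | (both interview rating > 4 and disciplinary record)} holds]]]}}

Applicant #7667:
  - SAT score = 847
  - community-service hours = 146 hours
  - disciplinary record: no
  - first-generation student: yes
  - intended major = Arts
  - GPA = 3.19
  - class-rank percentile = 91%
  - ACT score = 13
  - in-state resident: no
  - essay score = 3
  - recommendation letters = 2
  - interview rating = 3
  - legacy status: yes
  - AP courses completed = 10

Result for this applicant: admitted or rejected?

Rejected

Atomic conditions:
  GPA ≥ 2.58: 3.19 ≥ 2.58 is true
  class-rank percentile > 75%: 91 > 75 is true
  intended major = Arts: Arts == Arts is true
  SAT score ≤ 972: 847 ≤ 972 is true
  community-service hours between 204 hours and 304 hours: 146 in [204, 304] is false
  in-state resident: no → false
  disciplinary record: no → false
  legacy status: yes → true
  essay score ≤ 10: 3 ≤ 10 is true
  ACT score ≥ 22: 13 ≥ 22 is false
  AP courses completed < 5: 10 < 5 is false
  interview rating > 4: 3 > 4 is false
Combine:
[1.1.2] true AND true = true
[1.1] true AND true = true
[1.2.1.2] false → false (antecedent false ⇒ implication holds) = true
[1.2.1] true → true = true
[1.2] NOT true = false
[1] true → false = false
[2.1] false OR true OR true = true
[2.2.1.1.1.1] false OR false = false
[2.2.1.1.1.2] false AND false = false
[2.2.1.1.1] exactly-one(false, false) = false
[2.2.1.1] NOT false = true
[2.2.1] NOT true = false
[2.2] NOT false = true
[2] true AND true = true
[root] false AND true = false
Overall: false → rejected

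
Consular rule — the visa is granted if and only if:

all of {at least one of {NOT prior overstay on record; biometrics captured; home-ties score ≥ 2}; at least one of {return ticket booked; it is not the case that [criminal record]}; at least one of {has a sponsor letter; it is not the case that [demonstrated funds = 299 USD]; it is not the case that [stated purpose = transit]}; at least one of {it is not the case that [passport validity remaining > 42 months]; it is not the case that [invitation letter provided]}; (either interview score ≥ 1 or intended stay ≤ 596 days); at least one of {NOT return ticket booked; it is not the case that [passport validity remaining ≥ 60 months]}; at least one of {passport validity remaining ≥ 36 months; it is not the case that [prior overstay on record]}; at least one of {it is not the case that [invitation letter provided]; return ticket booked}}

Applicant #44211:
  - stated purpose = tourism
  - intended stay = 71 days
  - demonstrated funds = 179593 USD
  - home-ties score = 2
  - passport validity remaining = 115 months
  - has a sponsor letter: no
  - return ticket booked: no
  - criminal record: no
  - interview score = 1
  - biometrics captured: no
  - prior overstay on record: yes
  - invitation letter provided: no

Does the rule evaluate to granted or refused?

Atomic conditions:
  NOT prior overstay on record: yes → false
  biometrics captured: no → false
  home-ties score ≥ 2: 2 ≥ 2 is true
  return ticket booked: no → false
  criminal record: no → false
  has a sponsor letter: no → false
  demonstrated funds = 299 USD: 179593 == 299 is false
  stated purpose = transit: tourism == transit is false
  passport validity remaining > 42 months: 115 > 42 is true
  invitation letter provided: no → false
  interview score ≥ 1: 1 ≥ 1 is true
  intended stay ≤ 596 days: 71 ≤ 596 is true
  NOT return ticket booked: no → true
  passport validity remaining ≥ 60 months: 115 ≥ 60 is true
  passport validity remaining ≥ 36 months: 115 ≥ 36 is true
  prior overstay on record: yes → true
Combine:
[1] false OR false OR true = true
[2.2] NOT false = true
[2] false OR true = true
[3.2] NOT false = true
[3.3] NOT false = true
[3] false OR true OR true = true
[4.1] NOT true = false
[4.2] NOT false = true
[4] false OR true = true
[5] true OR true = true
[6.2] NOT true = false
[6] true OR false = true
[7.2] NOT true = false
[7] true OR false = true
[8.1] NOT false = true
[8] true OR false = true
[root] true AND true AND true AND true AND true AND true AND true AND true = true
Overall: true → granted

Granted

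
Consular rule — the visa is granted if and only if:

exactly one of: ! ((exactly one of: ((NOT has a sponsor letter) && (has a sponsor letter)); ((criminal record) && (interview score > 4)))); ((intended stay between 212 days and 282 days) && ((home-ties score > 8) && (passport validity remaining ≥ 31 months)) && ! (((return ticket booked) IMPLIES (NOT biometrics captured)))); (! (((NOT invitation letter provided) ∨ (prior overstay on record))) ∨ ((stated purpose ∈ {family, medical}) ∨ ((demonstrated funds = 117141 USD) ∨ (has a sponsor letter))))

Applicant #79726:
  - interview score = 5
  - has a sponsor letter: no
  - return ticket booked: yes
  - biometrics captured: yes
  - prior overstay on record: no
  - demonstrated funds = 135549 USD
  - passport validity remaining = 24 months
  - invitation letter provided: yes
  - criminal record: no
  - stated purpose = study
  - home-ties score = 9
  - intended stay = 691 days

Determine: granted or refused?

Atomic conditions:
  NOT has a sponsor letter: no → true
  has a sponsor letter: no → false
  criminal record: no → false
  interview score > 4: 5 > 4 is true
  intended stay between 212 days and 282 days: 691 in [212, 282] is false
  home-ties score > 8: 9 > 8 is true
  passport validity remaining ≥ 31 months: 24 ≥ 31 is false
  return ticket booked: yes → true
  NOT biometrics captured: yes → false
  NOT invitation letter provided: yes → false
  prior overstay on record: no → false
  stated purpose ∈ {family, medical}: study is not in the set → false
  demonstrated funds = 117141 USD: 135549 == 117141 is false
Combine:
[1.1.1] true AND false = false
[1.1.2] false AND true = false
[1.1] exactly-one(false, false) = false
[1] NOT false = true
[2.2] true AND false = false
[2.3.1] true → false = false
[2.3] NOT false = true
[2] false AND false AND true = false
[3.1.1] false OR false = false
[3.1] NOT false = true
[3.2.2] false OR false = false
[3.2] false OR false = false
[3] true OR false = true
[root] exactly-one(true, false, true) = false
Overall: false → refused

Refused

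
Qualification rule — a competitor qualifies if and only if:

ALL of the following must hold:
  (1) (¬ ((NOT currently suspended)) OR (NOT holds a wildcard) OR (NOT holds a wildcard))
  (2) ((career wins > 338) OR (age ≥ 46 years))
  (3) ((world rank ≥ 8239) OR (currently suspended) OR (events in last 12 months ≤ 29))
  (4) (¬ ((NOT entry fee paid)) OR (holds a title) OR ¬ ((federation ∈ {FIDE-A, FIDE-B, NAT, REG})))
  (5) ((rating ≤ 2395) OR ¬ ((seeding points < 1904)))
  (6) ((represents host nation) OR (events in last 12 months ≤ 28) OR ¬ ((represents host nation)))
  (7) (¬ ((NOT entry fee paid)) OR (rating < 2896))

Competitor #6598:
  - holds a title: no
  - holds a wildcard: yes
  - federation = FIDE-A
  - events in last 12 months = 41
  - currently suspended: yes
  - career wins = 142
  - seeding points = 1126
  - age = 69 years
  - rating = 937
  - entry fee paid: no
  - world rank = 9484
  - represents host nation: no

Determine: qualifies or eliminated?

Atomic conditions:
  NOT currently suspended: yes → false
  NOT holds a wildcard: yes → false
  career wins > 338: 142 > 338 is false
  age ≥ 46 years: 69 ≥ 46 is true
  world rank ≥ 8239: 9484 ≥ 8239 is true
  currently suspended: yes → true
  events in last 12 months ≤ 29: 41 ≤ 29 is false
  NOT entry fee paid: no → true
  holds a title: no → false
  federation ∈ {FIDE-A, FIDE-B, NAT, REG}: FIDE-A is in the set → true
  rating ≤ 2395: 937 ≤ 2395 is true
  seeding points < 1904: 1126 < 1904 is true
  represents host nation: no → false
  events in last 12 months ≤ 28: 41 ≤ 28 is false
  rating < 2896: 937 < 2896 is true
Combine:
[1.1] NOT false = true
[1] true OR false OR false = true
[2] false OR true = true
[3] true OR true OR false = true
[4.1] NOT true = false
[4.3] NOT true = false
[4] false OR false OR false = false
[5.2] NOT true = false
[5] true OR false = true
[6.3] NOT false = true
[6] false OR false OR true = true
[7.1] NOT true = false
[7] false OR true = true
[root] true AND true AND true AND false AND true AND true AND true = false
Overall: false → eliminated

Eliminated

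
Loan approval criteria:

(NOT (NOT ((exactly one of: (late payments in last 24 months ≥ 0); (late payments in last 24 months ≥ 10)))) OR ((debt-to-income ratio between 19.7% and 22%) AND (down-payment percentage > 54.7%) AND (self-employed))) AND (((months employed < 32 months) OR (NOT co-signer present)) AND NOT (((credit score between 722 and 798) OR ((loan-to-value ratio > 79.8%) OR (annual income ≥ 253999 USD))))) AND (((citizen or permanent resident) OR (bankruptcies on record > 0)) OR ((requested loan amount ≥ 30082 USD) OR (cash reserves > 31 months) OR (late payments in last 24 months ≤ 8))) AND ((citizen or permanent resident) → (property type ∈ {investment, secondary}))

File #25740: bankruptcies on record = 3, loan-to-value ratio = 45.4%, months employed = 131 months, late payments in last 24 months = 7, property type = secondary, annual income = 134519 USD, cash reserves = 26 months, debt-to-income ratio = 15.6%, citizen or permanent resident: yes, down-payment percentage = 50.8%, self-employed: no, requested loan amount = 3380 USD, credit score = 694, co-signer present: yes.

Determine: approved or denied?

Denied

Atomic conditions:
  late payments in last 24 months ≥ 0: 7 ≥ 0 is true
  late payments in last 24 months ≥ 10: 7 ≥ 10 is false
  debt-to-income ratio between 19.7% and 22%: 15.6 in [19.7, 22] is false
  down-payment percentage > 54.7%: 50.8 > 54.7 is false
  self-employed: no → false
  months employed < 32 months: 131 < 32 is false
  NOT co-signer present: yes → false
  credit score between 722 and 798: 694 in [722, 798] is false
  loan-to-value ratio > 79.8%: 45.4 > 79.8 is false
  annual income ≥ 253999 USD: 134519 ≥ 253999 is false
  citizen or permanent resident: yes → true
  bankruptcies on record > 0: 3 > 0 is true
  requested loan amount ≥ 30082 USD: 3380 ≥ 30082 is false
  cash reserves > 31 months: 26 > 31 is false
  late payments in last 24 months ≤ 8: 7 ≤ 8 is true
  property type ∈ {investment, secondary}: secondary is in the set → true
Combine:
[1.1.1.1] exactly-one(true, false) = true
[1.1.1] NOT true = false
[1.1] NOT false = true
[1.2] false AND false AND false = false
[1] true OR false = true
[2.1] false OR false = false
[2.2.1.2] false OR false = false
[2.2.1] false OR false = false
[2.2] NOT false = true
[2] false AND true = false
[3.1] true OR true = true
[3.2] false OR false OR true = true
[3] true OR true = true
[4] true → true = true
[root] true AND false AND true AND true = false
Overall: false → denied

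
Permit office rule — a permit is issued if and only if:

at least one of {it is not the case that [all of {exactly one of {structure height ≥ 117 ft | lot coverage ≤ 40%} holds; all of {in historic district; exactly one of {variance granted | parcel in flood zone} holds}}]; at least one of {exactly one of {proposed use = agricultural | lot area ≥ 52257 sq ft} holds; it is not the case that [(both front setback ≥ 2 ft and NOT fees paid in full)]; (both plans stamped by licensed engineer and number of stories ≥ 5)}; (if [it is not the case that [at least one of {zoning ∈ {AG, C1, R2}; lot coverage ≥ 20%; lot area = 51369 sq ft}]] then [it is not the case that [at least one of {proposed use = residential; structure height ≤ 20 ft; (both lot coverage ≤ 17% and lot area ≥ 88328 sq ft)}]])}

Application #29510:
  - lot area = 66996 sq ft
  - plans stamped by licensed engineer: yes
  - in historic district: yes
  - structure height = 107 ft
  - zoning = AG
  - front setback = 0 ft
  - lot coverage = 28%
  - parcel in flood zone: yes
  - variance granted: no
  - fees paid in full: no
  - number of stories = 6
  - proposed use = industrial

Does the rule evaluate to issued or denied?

Issued

Atomic conditions:
  structure height ≥ 117 ft: 107 ≥ 117 is false
  lot coverage ≤ 40%: 28 ≤ 40 is true
  in historic district: yes → true
  variance granted: no → false
  parcel in flood zone: yes → true
  proposed use = agricultural: industrial == agricultural is false
  lot area ≥ 52257 sq ft: 66996 ≥ 52257 is true
  front setback ≥ 2 ft: 0 ≥ 2 is false
  NOT fees paid in full: no → true
  plans stamped by licensed engineer: yes → true
  number of stories ≥ 5: 6 ≥ 5 is true
  zoning ∈ {AG, C1, R2}: AG is in the set → true
  lot coverage ≥ 20%: 28 ≥ 20 is true
  lot area = 51369 sq ft: 66996 == 51369 is false
  proposed use = residential: industrial == residential is false
  structure height ≤ 20 ft: 107 ≤ 20 is false
  lot coverage ≤ 17%: 28 ≤ 17 is false
  lot area ≥ 88328 sq ft: 66996 ≥ 88328 is false
Combine:
[1.1.1] exactly-one(false, true) = true
[1.1.2.2] exactly-one(false, true) = true
[1.1.2] true AND true = true
[1.1] true AND true = true
[1] NOT true = false
[2.1] exactly-one(false, true) = true
[2.2.1] false AND true = false
[2.2] NOT false = true
[2.3] true AND true = true
[2] true OR true OR true = true
[3.1.1] true OR true OR false = true
[3.1] NOT true = false
[3.2.1.3] false AND false = false
[3.2.1] false OR false OR false = false
[3.2] NOT false = true
[3] false → true (antecedent false ⇒ implication holds) = true
[root] false OR true OR true = true
Overall: true → issued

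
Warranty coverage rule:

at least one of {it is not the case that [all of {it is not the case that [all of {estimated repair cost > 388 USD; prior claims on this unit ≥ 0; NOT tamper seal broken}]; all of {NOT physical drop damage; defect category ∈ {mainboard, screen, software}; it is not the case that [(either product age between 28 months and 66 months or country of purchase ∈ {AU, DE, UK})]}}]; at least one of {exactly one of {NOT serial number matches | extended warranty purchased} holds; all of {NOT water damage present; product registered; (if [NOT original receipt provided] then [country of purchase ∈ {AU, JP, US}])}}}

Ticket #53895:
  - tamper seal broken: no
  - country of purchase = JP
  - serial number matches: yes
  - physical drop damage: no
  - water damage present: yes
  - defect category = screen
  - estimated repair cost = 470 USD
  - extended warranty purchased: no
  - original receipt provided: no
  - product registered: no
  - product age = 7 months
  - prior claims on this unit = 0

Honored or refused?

Atomic conditions:
  estimated repair cost > 388 USD: 470 > 388 is true
  prior claims on this unit ≥ 0: 0 ≥ 0 is true
  NOT tamper seal broken: no → true
  NOT physical drop damage: no → true
  defect category ∈ {mainboard, screen, software}: screen is in the set → true
  product age between 28 months and 66 months: 7 in [28, 66] is false
  country of purchase ∈ {AU, DE, UK}: JP is not in the set → false
  NOT serial number matches: yes → false
  extended warranty purchased: no → false
  NOT water damage present: yes → false
  product registered: no → false
  NOT original receipt provided: no → true
  country of purchase ∈ {AU, JP, US}: JP is in the set → true
Combine:
[1.1.1.1] true AND true AND true = true
[1.1.1] NOT true = false
[1.1.2.3.1] false OR false = false
[1.1.2.3] NOT false = true
[1.1.2] true AND true AND true = true
[1.1] false AND true = false
[1] NOT false = true
[2.1] exactly-one(false, false) = false
[2.2.3] true → true = true
[2.2] false AND false AND true = false
[2] false OR false = false
[root] true OR false = true
Overall: true → honored

Honored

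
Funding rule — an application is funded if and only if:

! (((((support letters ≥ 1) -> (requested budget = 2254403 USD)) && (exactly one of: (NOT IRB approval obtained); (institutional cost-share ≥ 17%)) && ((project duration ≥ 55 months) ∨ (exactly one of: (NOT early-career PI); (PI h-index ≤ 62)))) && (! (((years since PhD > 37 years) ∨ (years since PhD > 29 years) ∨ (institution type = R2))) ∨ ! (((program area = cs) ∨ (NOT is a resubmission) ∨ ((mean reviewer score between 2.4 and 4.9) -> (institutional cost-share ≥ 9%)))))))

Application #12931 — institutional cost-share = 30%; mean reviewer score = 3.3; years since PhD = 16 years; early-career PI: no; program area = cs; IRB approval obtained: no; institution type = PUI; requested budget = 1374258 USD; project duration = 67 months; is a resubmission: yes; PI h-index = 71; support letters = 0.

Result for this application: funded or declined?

Funded

Atomic conditions:
  support letters ≥ 1: 0 ≥ 1 is false
  requested budget = 2254403 USD: 1374258 == 2254403 is false
  NOT IRB approval obtained: no → true
  institutional cost-share ≥ 17%: 30 ≥ 17 is true
  project duration ≥ 55 months: 67 ≥ 55 is true
  NOT early-career PI: no → true
  PI h-index ≤ 62: 71 ≤ 62 is false
  years since PhD > 37 years: 16 > 37 is false
  years since PhD > 29 years: 16 > 29 is false
  institution type = R2: PUI == R2 is false
  program area = cs: cs == cs is true
  NOT is a resubmission: yes → false
  mean reviewer score between 2.4 and 4.9: 3.3 in [2.4, 4.9] is true
  institutional cost-share ≥ 9%: 30 ≥ 9 is true
Combine:
[1.1.1] false → false (antecedent false ⇒ implication holds) = true
[1.1.2] exactly-one(true, true) = false
[1.1.3.2] exactly-one(true, false) = true
[1.1.3] true OR true = true
[1.1] true AND false AND true = false
[1.2.1.1] false OR false OR false = false
[1.2.1] NOT false = true
[1.2.2.1.3] true → true = true
[1.2.2.1] true OR false OR true = true
[1.2.2] NOT true = false
[1.2] true OR false = true
[1] false AND true = false
[root] NOT false = true
Overall: true → funded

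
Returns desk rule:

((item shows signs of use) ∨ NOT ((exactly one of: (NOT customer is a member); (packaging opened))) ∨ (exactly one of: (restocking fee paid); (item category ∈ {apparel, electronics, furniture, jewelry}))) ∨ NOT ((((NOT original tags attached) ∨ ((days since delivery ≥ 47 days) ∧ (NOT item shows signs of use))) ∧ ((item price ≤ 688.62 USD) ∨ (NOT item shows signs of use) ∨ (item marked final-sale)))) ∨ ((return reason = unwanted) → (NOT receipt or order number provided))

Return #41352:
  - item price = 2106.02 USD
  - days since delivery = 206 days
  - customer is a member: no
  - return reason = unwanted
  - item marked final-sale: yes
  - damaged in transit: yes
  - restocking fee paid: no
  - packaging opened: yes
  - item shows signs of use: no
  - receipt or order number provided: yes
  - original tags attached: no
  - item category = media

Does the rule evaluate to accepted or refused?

Accepted

Atomic conditions:
  item shows signs of use: no → false
  NOT customer is a member: no → true
  packaging opened: yes → true
  restocking fee paid: no → false
  item category ∈ {apparel, electronics, furniture, jewelry}: media is not in the set → false
  NOT original tags attached: no → true
  days since delivery ≥ 47 days: 206 ≥ 47 is true
  NOT item shows signs of use: no → true
  item price ≤ 688.62 USD: 2106.02 ≤ 688.62 is false
  item marked final-sale: yes → true
  return reason = unwanted: unwanted == unwanted is true
  NOT receipt or order number provided: yes → false
Combine:
[1.2.1] exactly-one(true, true) = false
[1.2] NOT false = true
[1.3] exactly-one(false, false) = false
[1] false OR true OR false = true
[2.1.1.2] true AND true = true
[2.1.1] true OR true = true
[2.1.2] false OR true OR true = true
[2.1] true AND true = true
[2] NOT true = false
[3] true → false = false
[root] true OR false OR false = true
Overall: true → accepted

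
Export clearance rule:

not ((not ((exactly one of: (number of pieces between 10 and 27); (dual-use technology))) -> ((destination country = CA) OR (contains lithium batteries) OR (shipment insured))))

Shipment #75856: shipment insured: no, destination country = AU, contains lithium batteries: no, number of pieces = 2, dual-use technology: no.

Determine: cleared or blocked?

Atomic conditions:
  number of pieces between 10 and 27: 2 in [10, 27] is false
  dual-use technology: no → false
  destination country = CA: AU == CA is false
  contains lithium batteries: no → false
  shipment insured: no → false
Combine:
[1.1.1] exactly-one(false, false) = false
[1.1] NOT false = true
[1.2] false OR false OR false = false
[1] true → false = false
[root] NOT false = true
Overall: true → cleared

Cleared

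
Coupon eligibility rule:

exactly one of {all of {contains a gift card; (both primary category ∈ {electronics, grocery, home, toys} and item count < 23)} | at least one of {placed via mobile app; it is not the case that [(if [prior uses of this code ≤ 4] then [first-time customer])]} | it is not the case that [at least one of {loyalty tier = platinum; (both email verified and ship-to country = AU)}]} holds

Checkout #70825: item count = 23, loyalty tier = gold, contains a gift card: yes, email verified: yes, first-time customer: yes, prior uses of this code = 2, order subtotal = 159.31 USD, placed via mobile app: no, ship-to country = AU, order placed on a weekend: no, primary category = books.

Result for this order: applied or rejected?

Rejected

Atomic conditions:
  contains a gift card: yes → true
  primary category ∈ {electronics, grocery, home, toys}: books is not in the set → false
  item count < 23: 23 < 23 is false
  placed via mobile app: no → false
  prior uses of this code ≤ 4: 2 ≤ 4 is true
  first-time customer: yes → true
  loyalty tier = platinum: gold == platinum is false
  email verified: yes → true
  ship-to country = AU: AU == AU is true
Combine:
[1.2] false AND false = false
[1] true AND false = false
[2.2.1] true → true = true
[2.2] NOT true = false
[2] false OR false = false
[3.1.2] true AND true = true
[3.1] false OR true = true
[3] NOT true = false
[root] exactly-one(false, false, false) = false
Overall: false → rejected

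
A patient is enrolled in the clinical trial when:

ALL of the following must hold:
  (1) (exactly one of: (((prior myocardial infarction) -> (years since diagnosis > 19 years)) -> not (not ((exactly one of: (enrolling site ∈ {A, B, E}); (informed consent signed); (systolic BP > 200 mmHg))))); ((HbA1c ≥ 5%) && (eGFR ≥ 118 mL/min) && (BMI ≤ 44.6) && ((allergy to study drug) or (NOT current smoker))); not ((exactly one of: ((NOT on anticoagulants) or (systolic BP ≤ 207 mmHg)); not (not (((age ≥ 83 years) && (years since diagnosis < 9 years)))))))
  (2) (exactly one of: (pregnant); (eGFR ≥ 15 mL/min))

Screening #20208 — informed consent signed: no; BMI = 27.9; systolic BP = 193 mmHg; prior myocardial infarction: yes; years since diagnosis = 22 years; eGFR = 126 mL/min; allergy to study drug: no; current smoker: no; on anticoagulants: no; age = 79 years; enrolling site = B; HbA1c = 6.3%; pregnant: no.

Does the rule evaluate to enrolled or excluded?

Atomic conditions:
  prior myocardial infarction: yes → true
  years since diagnosis > 19 years: 22 > 19 is true
  enrolling site ∈ {A, B, E}: B is in the set → true
  informed consent signed: no → false
  systolic BP > 200 mmHg: 193 > 200 is false
  HbA1c ≥ 5%: 6.3 ≥ 5 is true
  eGFR ≥ 118 mL/min: 126 ≥ 118 is true
  BMI ≤ 44.6: 27.9 ≤ 44.6 is true
  allergy to study drug: no → false
  NOT current smoker: no → true
  NOT on anticoagulants: no → true
  systolic BP ≤ 207 mmHg: 193 ≤ 207 is true
  age ≥ 83 years: 79 ≥ 83 is false
  years since diagnosis < 9 years: 22 < 9 is false
  pregnant: no → false
  eGFR ≥ 15 mL/min: 126 ≥ 15 is true
Combine:
[1.1.1] true → true = true
[1.1.2.1.1] exactly-one(true, false, false) = true
[1.1.2.1] NOT true = false
[1.1.2] NOT false = true
[1.1] true → true = true
[1.2.4] false OR true = true
[1.2] true AND true AND true AND true = true
[1.3.1.1] true OR true = true
[1.3.1.2.1.1] false AND false = false
[1.3.1.2.1] NOT false = true
[1.3.1.2] NOT true = false
[1.3.1] exactly-one(true, false) = true
[1.3] NOT true = false
[1] exactly-one(true, true, false) = false
[2] exactly-one(false, true) = true
[root] false AND true = false
Overall: false → excluded

Excluded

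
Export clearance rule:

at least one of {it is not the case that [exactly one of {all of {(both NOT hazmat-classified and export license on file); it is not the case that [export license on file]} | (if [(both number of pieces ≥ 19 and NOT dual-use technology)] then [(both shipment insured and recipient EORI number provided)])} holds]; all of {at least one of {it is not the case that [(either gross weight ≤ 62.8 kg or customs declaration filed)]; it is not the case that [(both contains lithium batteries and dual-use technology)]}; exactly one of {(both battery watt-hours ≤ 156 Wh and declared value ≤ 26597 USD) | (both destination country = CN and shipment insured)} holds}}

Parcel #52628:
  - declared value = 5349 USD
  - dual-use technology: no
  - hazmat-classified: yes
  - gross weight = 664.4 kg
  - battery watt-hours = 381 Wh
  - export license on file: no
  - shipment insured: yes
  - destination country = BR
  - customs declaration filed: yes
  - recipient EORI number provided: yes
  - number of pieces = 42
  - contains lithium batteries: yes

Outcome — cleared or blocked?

Blocked

Atomic conditions:
  NOT hazmat-classified: yes → false
  export license on file: no → false
  number of pieces ≥ 19: 42 ≥ 19 is true
  NOT dual-use technology: no → true
  shipment insured: yes → true
  recipient EORI number provided: yes → true
  gross weight ≤ 62.8 kg: 664.4 ≤ 62.8 is false
  customs declaration filed: yes → true
  contains lithium batteries: yes → true
  dual-use technology: no → false
  battery watt-hours ≤ 156 Wh: 381 ≤ 156 is false
  declared value ≤ 26597 USD: 5349 ≤ 26597 is true
  destination country = CN: BR == CN is false
Combine:
[1.1.1.1] false AND false = false
[1.1.1.2] NOT false = true
[1.1.1] false AND true = false
[1.1.2.1] true AND true = true
[1.1.2.2] true AND true = true
[1.1.2] true → true = true
[1.1] exactly-one(false, true) = true
[1] NOT true = false
[2.1.1.1] false OR true = true
[2.1.1] NOT true = false
[2.1.2.1] true AND false = false
[2.1.2] NOT false = true
[2.1] false OR true = true
[2.2.1] false AND true = false
[2.2.2] false AND true = false
[2.2] exactly-one(false, false) = false
[2] true AND false = false
[root] false OR false = false
Overall: false → blocked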